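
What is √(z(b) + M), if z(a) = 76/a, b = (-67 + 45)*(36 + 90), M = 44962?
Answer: √2399215819/231 ≈ 212.04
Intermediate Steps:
b = -2772 (b = -22*126 = -2772)
√(z(b) + M) = √(76/(-2772) + 44962) = √(76*(-1/2772) + 44962) = √(-19/693 + 44962) = √(31158647/693) = √2399215819/231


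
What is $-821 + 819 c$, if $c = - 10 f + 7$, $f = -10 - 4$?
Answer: $119572$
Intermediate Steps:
$f = -14$
$c = 147$ ($c = \left(-10\right) \left(-14\right) + 7 = 140 + 7 = 147$)
$-821 + 819 c = -821 + 819 \cdot 147 = -821 + 120393 = 119572$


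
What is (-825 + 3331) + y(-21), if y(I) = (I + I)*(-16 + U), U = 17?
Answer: 2464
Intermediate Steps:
y(I) = 2*I (y(I) = (I + I)*(-16 + 17) = (2*I)*1 = 2*I)
(-825 + 3331) + y(-21) = (-825 + 3331) + 2*(-21) = 2506 - 42 = 2464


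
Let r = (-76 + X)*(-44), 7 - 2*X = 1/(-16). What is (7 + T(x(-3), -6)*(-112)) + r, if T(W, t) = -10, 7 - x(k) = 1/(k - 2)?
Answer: 34525/8 ≈ 4315.6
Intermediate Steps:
x(k) = 7 - 1/(-2 + k) (x(k) = 7 - 1/(k - 2) = 7 - 1/(-2 + k))
X = 113/32 (X = 7/2 - ½/(-16) = 7/2 - ½*(-1/16) = 7/2 + 1/32 = 113/32 ≈ 3.5313)
r = 25509/8 (r = (-76 + 113/32)*(-44) = -2319/32*(-44) = 25509/8 ≈ 3188.6)
(7 + T(x(-3), -6)*(-112)) + r = (7 - 10*(-112)) + 25509/8 = (7 + 1120) + 25509/8 = 1127 + 25509/8 = 34525/8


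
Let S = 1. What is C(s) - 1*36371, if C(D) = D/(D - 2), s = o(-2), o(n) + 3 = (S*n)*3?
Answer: -400072/11 ≈ -36370.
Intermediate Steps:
o(n) = -3 + 3*n (o(n) = -3 + (1*n)*3 = -3 + n*3 = -3 + 3*n)
s = -9 (s = -3 + 3*(-2) = -3 - 6 = -9)
C(D) = D/(-2 + D)
C(s) - 1*36371 = -9/(-2 - 9) - 1*36371 = -9/(-11) - 36371 = -9*(-1/11) - 36371 = 9/11 - 36371 = -400072/11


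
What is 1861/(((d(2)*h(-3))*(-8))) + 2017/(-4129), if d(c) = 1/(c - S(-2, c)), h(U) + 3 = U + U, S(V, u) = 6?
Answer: -7720375/74322 ≈ -103.88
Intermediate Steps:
h(U) = -3 + 2*U (h(U) = -3 + (U + U) = -3 + 2*U)
d(c) = 1/(-6 + c) (d(c) = 1/(c - 1*6) = 1/(c - 6) = 1/(-6 + c))
1861/(((d(2)*h(-3))*(-8))) + 2017/(-4129) = 1861/((((-3 + 2*(-3))/(-6 + 2))*(-8))) + 2017/(-4129) = 1861/((((-3 - 6)/(-4))*(-8))) + 2017*(-1/4129) = 1861/((-¼*(-9)*(-8))) - 2017/4129 = 1861/(((9/4)*(-8))) - 2017/4129 = 1861/(-18) - 2017/4129 = 1861*(-1/18) - 2017/4129 = -1861/18 - 2017/4129 = -7720375/74322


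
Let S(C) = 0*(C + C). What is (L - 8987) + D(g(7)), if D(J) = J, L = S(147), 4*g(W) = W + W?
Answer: -17967/2 ≈ -8983.5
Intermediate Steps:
g(W) = W/2 (g(W) = (W + W)/4 = (2*W)/4 = W/2)
S(C) = 0 (S(C) = 0*(2*C) = 0)
L = 0
(L - 8987) + D(g(7)) = (0 - 8987) + (½)*7 = -8987 + 7/2 = -17967/2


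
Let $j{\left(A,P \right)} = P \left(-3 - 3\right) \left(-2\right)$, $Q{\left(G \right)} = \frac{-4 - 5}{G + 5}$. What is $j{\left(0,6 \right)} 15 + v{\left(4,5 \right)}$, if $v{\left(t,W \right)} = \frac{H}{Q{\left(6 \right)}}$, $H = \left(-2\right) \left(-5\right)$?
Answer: $\frac{9610}{9} \approx 1067.8$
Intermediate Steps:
$H = 10$
$Q{\left(G \right)} = - \frac{9}{5 + G}$
$j{\left(A,P \right)} = 12 P$ ($j{\left(A,P \right)} = P \left(\left(-6\right) \left(-2\right)\right) = P 12 = 12 P$)
$v{\left(t,W \right)} = - \frac{110}{9}$ ($v{\left(t,W \right)} = \frac{10}{\left(-9\right) \frac{1}{5 + 6}} = \frac{10}{\left(-9\right) \frac{1}{11}} = \frac{10}{- \frac{9}{11}} = 10 \left(- \frac{11}{9}\right) = - \frac{110}{9}$)
$j{\left(0,6 \right)} 15 + v{\left(4,5 \right)} = 12 \cdot 6 \cdot 15 - \frac{110}{9} = 72 \cdot 15 - \frac{110}{9} = 1080 - \frac{110}{9} = \frac{9610}{9}$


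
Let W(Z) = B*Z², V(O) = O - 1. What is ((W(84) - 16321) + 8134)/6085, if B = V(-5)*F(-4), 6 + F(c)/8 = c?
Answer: 3378693/6085 ≈ 555.25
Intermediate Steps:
V(O) = -1 + O
F(c) = -48 + 8*c
B = 480 (B = (-1 - 5)*(-48 + 8*(-4)) = -6*(-48 - 32) = -6*(-80) = 480)
W(Z) = 480*Z²
((W(84) - 16321) + 8134)/6085 = ((480*84² - 16321) + 8134)/6085 = ((480*7056 - 16321) + 8134)*(1/6085) = ((3386880 - 16321) + 8134)*(1/6085) = (3370559 + 8134)*(1/6085) = 3378693*(1/6085) = 3378693/6085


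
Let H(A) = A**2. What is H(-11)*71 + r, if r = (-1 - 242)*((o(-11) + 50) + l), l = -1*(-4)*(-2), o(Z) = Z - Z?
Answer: -1615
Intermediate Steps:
o(Z) = 0
l = -8 (l = 4*(-2) = -8)
r = -10206 (r = (-1 - 242)*((0 + 50) - 8) = -243*(50 - 8) = -243*42 = -10206)
H(-11)*71 + r = (-11)**2*71 - 10206 = 121*71 - 10206 = 8591 - 10206 = -1615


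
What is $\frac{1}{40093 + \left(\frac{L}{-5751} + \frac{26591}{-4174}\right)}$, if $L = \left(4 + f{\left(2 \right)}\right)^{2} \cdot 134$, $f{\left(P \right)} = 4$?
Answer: $\frac{24004674}{962230673617} \approx 2.4947 \cdot 10^{-5}$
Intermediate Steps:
$L = 8576$ ($L = \left(4 + 4\right)^{2} \cdot 134 = 8^{2} \cdot 134 = 64 \cdot 134 = 8576$)
$\frac{1}{40093 + \left(\frac{L}{-5751} + \frac{26591}{-4174}\right)} = \frac{1}{40093 + \left(\frac{8576}{-5751} + \frac{26591}{-4174}\right)} = \frac{1}{40093 + \left(8576 \left(- \frac{1}{5751}\right) + 26591 \left(- \frac{1}{4174}\right)\right)} = \frac{1}{40093 - \frac{188721065}{24004674}} = \frac{1}{\frac{962230673617}{24004674}} = \frac{24004674}{962230673617}$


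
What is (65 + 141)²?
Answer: 42436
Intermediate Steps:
(65 + 141)² = 206² = 42436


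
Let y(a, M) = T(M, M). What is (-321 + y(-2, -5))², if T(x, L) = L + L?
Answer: 109561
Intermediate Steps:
T(x, L) = 2*L
y(a, M) = 2*M
(-321 + y(-2, -5))² = (-321 + 2*(-5))² = (-321 - 10)² = (-331)² = 109561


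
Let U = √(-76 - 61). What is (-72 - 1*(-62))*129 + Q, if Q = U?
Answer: -1290 + I*√137 ≈ -1290.0 + 11.705*I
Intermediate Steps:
U = I*√137 (U = √(-137) = I*√137 ≈ 11.705*I)
Q = I*√137 ≈ 11.705*I
(-72 - 1*(-62))*129 + Q = (-72 - 1*(-62))*129 + I*√137 = (-72 + 62)*129 + I*√137 = -10*129 + I*√137 = -1290 + I*√137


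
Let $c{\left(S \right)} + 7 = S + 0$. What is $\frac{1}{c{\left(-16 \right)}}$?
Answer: $- \frac{1}{23} \approx -0.043478$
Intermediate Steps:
$c{\left(S \right)} = -7 + S$ ($c{\left(S \right)} = -7 + \left(S + 0\right) = -7 + S$)
$\frac{1}{c{\left(-16 \right)}} = \frac{1}{-7 - 16} = \frac{1}{-23} = - \frac{1}{23}$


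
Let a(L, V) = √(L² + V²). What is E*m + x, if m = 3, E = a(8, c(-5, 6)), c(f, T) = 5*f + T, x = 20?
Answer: 20 + 15*√17 ≈ 81.847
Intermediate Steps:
c(f, T) = T + 5*f
E = 5*√17 (E = √(8² + (6 + 5*(-5))²) = √(64 + (6 - 25)²) = √(64 + (-19)²) = √(64 + 361) = √425 = 5*√17 ≈ 20.616)
E*m + x = (5*√17)*3 + 20 = 15*√17 + 20 = 20 + 15*√17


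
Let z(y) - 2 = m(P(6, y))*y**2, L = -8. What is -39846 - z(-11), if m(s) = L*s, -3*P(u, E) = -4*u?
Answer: -32104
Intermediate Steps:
P(u, E) = 4*u/3 (P(u, E) = -(-4)*u/3 = 4*u/3)
m(s) = -8*s
z(y) = 2 - 64*y**2 (z(y) = 2 + (-32*6/3)*y**2 = 2 + (-8*8)*y**2 = 2 - 64*y**2)
-39846 - z(-11) = -39846 - (2 - 64*(-11)**2) = -39846 - (2 - 64*121) = -39846 - (2 - 7744) = -39846 - 1*(-7742) = -39846 + 7742 = -32104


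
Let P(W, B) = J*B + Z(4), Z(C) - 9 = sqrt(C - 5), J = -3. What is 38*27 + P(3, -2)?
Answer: 1041 + I ≈ 1041.0 + 1.0*I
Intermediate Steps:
Z(C) = 9 + sqrt(-5 + C) (Z(C) = 9 + sqrt(C - 5) = 9 + sqrt(-5 + C))
P(W, B) = 9 + I - 3*B (P(W, B) = -3*B + (9 + sqrt(-5 + 4)) = -3*B + (9 + sqrt(-1)) = -3*B + (9 + I) = 9 + I - 3*B)
38*27 + P(3, -2) = 38*27 + (9 + I - 3*(-2)) = 1026 + (9 + I + 6) = 1026 + (15 + I) = 1041 + I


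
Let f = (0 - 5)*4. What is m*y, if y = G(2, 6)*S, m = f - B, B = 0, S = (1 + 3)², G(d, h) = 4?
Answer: -1280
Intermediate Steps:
S = 16 (S = 4² = 16)
f = -20 (f = -5*4 = -20)
m = -20 (m = -20 - 1*0 = -20 + 0 = -20)
y = 64 (y = 4*16 = 64)
m*y = -20*64 = -1280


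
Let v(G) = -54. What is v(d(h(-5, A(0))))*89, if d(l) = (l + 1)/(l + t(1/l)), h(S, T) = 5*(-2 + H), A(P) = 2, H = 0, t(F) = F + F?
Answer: -4806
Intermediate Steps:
t(F) = 2*F
h(S, T) = -10 (h(S, T) = 5*(-2 + 0) = 5*(-2) = -10)
d(l) = (1 + l)/(l + 2/l) (d(l) = (l + 1)/(l + 2/l) = (1 + l)/(l + 2/l))
v(d(h(-5, A(0))))*89 = -54*89 = -4806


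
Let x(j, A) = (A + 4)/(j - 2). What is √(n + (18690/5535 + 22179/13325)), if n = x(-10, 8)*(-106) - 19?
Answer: 2*√1470818297/7995 ≈ 9.5938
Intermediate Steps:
x(j, A) = (4 + A)/(-2 + j)
n = 87 (n = ((4 + 8)/(-2 - 10))*(-106) - 19 = (12/(-12))*(-106) - 19 = -1/12*12*(-106) - 19 = -1*(-106) - 19 = 106 - 19 = 87)
√(n + (18690/5535 + 22179/13325)) = √(87 + (18690/5535 + 22179/13325)) = √(87 + (18690*(1/5535) + 22179*(1/13325))) = √(87 + (1246/369 + 22179/13325)) = √(87 + 604561/119925) = √(11038036/119925) = 2*√1470818297/7995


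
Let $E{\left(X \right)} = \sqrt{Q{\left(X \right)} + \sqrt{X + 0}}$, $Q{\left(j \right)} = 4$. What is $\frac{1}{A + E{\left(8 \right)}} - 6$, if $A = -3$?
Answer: $-6 - \frac{1}{3 - \sqrt{4 + 2 \sqrt{2}}} \approx -8.5848$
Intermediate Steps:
$E{\left(X \right)} = \sqrt{4 + \sqrt{X}}$ ($E{\left(X \right)} = \sqrt{4 + \sqrt{X + 0}} = \sqrt{4 + \sqrt{X}}$)
$\frac{1}{A + E{\left(8 \right)}} - 6 = \frac{1}{-3 + \sqrt{4 + \sqrt{8}}} - 6 = \frac{1}{-3 + \sqrt{4 + 2 \sqrt{2}}} - 6 = -6 + \frac{1}{-3 + \sqrt{4 + 2 \sqrt{2}}}$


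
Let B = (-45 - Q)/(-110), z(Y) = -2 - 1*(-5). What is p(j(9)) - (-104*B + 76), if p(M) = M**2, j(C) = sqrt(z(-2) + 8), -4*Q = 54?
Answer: -1937/55 ≈ -35.218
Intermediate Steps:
Q = -27/2 (Q = -1/4*54 = -27/2 ≈ -13.500)
z(Y) = 3 (z(Y) = -2 + 5 = 3)
j(C) = sqrt(11) (j(C) = sqrt(3 + 8) = sqrt(11))
B = 63/220 (B = (-45 - 1*(-27/2))/(-110) = (-45 + 27/2)*(-1/110) = -63/2*(-1/110) = 63/220 ≈ 0.28636)
p(j(9)) - (-104*B + 76) = (sqrt(11))**2 - (-104*63/220 + 76) = 11 - (-1638/55 + 76) = 11 - 1*2542/55 = 11 - 2542/55 = -1937/55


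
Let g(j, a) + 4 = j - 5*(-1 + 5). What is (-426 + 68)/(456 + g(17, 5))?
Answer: -358/449 ≈ -0.79733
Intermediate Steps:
g(j, a) = -24 + j (g(j, a) = -4 + (j - 5*(-1 + 5)) = -4 + (j - 5*4) = -4 + (j - 1*20) = -4 + (j - 20) = -4 + (-20 + j) = -24 + j)
(-426 + 68)/(456 + g(17, 5)) = (-426 + 68)/(456 + (-24 + 17)) = -358/(456 - 7) = -358/449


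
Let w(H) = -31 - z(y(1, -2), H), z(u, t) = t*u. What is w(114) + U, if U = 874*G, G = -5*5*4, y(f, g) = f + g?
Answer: -87317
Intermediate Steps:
G = -100 (G = -25*4 = -100)
U = -87400 (U = 874*(-100) = -87400)
w(H) = -31 + H (w(H) = -31 - H*(1 - 2) = -31 - H*(-1) = -31 - (-1)*H = -31 + H)
w(114) + U = (-31 + 114) - 87400 = 83 - 87400 = -87317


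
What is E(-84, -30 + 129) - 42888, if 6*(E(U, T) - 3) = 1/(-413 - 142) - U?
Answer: -142760431/3330 ≈ -42871.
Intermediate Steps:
E(U, T) = 9989/3330 - U/6 (E(U, T) = 3 + (1/(-413 - 142) - U)/6 = 3 + (1/(-555) - U)/6 = 3 + (-1/555 - U)/6 = 3 + (-1/3330 - U/6) = 9989/3330 - U/6)
E(-84, -30 + 129) - 42888 = (9989/3330 - 1/6*(-84)) - 42888 = (9989/3330 + 14) - 42888 = 56609/3330 - 42888 = -142760431/3330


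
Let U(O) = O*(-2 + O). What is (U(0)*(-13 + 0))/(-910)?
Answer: 0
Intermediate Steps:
(U(0)*(-13 + 0))/(-910) = ((0*(-2 + 0))*(-13 + 0))/(-910) = ((0*(-2))*(-13))*(-1/910) = (0*(-13))*(-1/910) = 0*(-1/910) = 0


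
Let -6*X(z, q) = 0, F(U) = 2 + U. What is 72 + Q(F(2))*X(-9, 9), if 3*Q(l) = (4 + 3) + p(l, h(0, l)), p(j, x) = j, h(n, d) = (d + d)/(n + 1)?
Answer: 72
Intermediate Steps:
h(n, d) = 2*d/(1 + n) (h(n, d) = (2*d)/(1 + n) = 2*d/(1 + n))
X(z, q) = 0 (X(z, q) = -1/6*0 = 0)
Q(l) = 7/3 + l/3 (Q(l) = ((4 + 3) + l)/3 = (7 + l)/3 = 7/3 + l/3)
72 + Q(F(2))*X(-9, 9) = 72 + (7/3 + (2 + 2)/3)*0 = 72 + (7/3 + (1/3)*4)*0 = 72 + (7/3 + 4/3)*0 = 72 + (11/3)*0 = 72 + 0 = 72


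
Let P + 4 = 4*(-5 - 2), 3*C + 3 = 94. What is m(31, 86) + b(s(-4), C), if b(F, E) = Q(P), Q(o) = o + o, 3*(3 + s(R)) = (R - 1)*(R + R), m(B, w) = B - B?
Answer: -64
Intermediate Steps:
m(B, w) = 0
C = 91/3 (C = -1 + (⅓)*94 = -1 + 94/3 = 91/3 ≈ 30.333)
s(R) = -3 + 2*R*(-1 + R)/3 (s(R) = -3 + ((R - 1)*(R + R))/3 = -3 + ((-1 + R)*(2*R))/3 = -3 + (2*R*(-1 + R))/3 = -3 + 2*R*(-1 + R)/3)
P = -32 (P = -4 + 4*(-5 - 2) = -4 + 4*(-7) = -4 - 28 = -32)
Q(o) = 2*o
b(F, E) = -64 (b(F, E) = 2*(-32) = -64)
m(31, 86) + b(s(-4), C) = 0 - 64 = -64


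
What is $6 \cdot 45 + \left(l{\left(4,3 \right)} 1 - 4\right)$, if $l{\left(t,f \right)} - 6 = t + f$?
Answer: $279$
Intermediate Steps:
$l{\left(t,f \right)} = 6 + f + t$ ($l{\left(t,f \right)} = 6 + \left(t + f\right) = 6 + \left(f + t\right) = 6 + f + t$)
$6 \cdot 45 + \left(l{\left(4,3 \right)} 1 - 4\right) = 6 \cdot 45 - \left(4 - \left(6 + 3 + 4\right) 1\right) = 270 + \left(13 \cdot 1 - 4\right) = 270 + \left(13 - 4\right) = 270 + 9 = 279$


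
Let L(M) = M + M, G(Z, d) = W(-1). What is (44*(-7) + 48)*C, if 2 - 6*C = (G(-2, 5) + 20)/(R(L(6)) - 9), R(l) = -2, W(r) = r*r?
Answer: -5590/33 ≈ -169.39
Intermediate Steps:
W(r) = r²
G(Z, d) = 1 (G(Z, d) = (-1)² = 1)
L(M) = 2*M
C = 43/66 (C = ⅓ - (1 + 20)/(6*(-2 - 9)) = ⅓ - 7/(2*(-11)) = ⅓ - 7*(-1)/(2*11) = ⅓ - ⅙*(-21/11) = ⅓ + 7/22 = 43/66 ≈ 0.65152)
(44*(-7) + 48)*C = (44*(-7) + 48)*(43/66) = (-308 + 48)*(43/66) = -260*43/66 = -5590/33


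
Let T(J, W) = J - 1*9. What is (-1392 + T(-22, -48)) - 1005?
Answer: -2428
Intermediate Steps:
T(J, W) = -9 + J (T(J, W) = J - 9 = -9 + J)
(-1392 + T(-22, -48)) - 1005 = (-1392 + (-9 - 22)) - 1005 = (-1392 - 31) - 1005 = -1423 - 1005 = -2428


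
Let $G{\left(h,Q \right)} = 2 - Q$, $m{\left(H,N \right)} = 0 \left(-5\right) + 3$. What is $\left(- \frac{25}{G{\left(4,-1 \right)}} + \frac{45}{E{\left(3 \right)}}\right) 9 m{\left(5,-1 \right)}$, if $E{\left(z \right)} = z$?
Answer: $180$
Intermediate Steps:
$m{\left(H,N \right)} = 3$ ($m{\left(H,N \right)} = 0 + 3 = 3$)
$\left(- \frac{25}{G{\left(4,-1 \right)}} + \frac{45}{E{\left(3 \right)}}\right) 9 m{\left(5,-1 \right)} = \left(- \frac{25}{2 - -1} + \frac{45}{3}\right) 9 \cdot 3 = \left(- \frac{25}{2 + 1} + 45 \cdot \frac{1}{3}\right) 9 \cdot 3 = \left(- \frac{25}{3} + 15\right) 9 \cdot 3 = \frac{20}{3} \cdot 9 \cdot 3 = 60 \cdot 3 = 180$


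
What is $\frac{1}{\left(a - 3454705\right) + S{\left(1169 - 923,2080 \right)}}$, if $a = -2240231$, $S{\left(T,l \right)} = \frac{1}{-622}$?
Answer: $- \frac{622}{3542250193} \approx -1.7559 \cdot 10^{-7}$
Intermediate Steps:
$S{\left(T,l \right)} = - \frac{1}{622}$
$\frac{1}{\left(a - 3454705\right) + S{\left(1169 - 923,2080 \right)}} = \frac{1}{\left(-2240231 - 3454705\right) - \frac{1}{622}} = \frac{1}{-5694936 - \frac{1}{622}} = \frac{1}{- \frac{3542250193}{622}} = - \frac{622}{3542250193}$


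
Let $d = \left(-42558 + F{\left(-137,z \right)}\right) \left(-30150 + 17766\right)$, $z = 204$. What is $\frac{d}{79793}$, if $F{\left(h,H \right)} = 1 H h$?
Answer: $\frac{873146304}{79793} \approx 10943.0$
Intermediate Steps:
$F{\left(h,H \right)} = H h$
$d = 873146304$ ($d = \left(-42558 + 204 \left(-137\right)\right) \left(-30150 + 17766\right) = \left(-42558 - 27948\right) \left(-12384\right) = \left(-70506\right) \left(-12384\right) = 873146304$)
$\frac{d}{79793} = \frac{873146304}{79793}$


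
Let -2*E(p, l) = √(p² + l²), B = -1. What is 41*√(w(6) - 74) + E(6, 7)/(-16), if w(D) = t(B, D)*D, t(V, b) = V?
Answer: √85/32 + 164*I*√5 ≈ 0.28811 + 366.72*I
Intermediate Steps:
E(p, l) = -√(l² + p²)/2 (E(p, l) = -√(p² + l²)/2 = -√(l² + p²)/2)
w(D) = -D
41*√(w(6) - 74) + E(6, 7)/(-16) = 41*√(-1*6 - 74) - √(7² + 6²)/2/(-16) = 41*√(-6 - 74) - √(49 + 36)/2*(-1/16) = 41*√(-80) - √85/2*(-1/16) = 41*(4*I*√5) + √85/32 = 164*I*√5 + √85/32 = √85/32 + 164*I*√5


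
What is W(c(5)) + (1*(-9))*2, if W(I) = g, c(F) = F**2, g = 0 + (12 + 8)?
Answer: 2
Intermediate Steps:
g = 20 (g = 0 + 20 = 20)
W(I) = 20
W(c(5)) + (1*(-9))*2 = 20 + (1*(-9))*2 = 20 - 9*2 = 20 - 18 = 2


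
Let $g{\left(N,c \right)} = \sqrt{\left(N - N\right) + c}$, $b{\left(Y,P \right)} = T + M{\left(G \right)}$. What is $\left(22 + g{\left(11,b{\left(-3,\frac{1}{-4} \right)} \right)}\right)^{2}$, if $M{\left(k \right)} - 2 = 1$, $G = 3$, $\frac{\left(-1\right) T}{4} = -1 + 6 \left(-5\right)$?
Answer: $\left(22 + \sqrt{127}\right)^{2} \approx 1106.9$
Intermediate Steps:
$T = 124$ ($T = - 4 \left(-1 + 6 \left(-5\right)\right) = - 4 \left(-1 - 30\right) = \left(-4\right) \left(-31\right) = 124$)
$M{\left(k \right)} = 3$ ($M{\left(k \right)} = 2 + 1 = 3$)
$b{\left(Y,P \right)} = 127$ ($b{\left(Y,P \right)} = 124 + 3 = 127$)
$g{\left(N,c \right)} = \sqrt{c}$ ($g{\left(N,c \right)} = \sqrt{0 + c} = \sqrt{c}$)
$\left(22 + g{\left(11,b{\left(-3,\frac{1}{-4} \right)} \right)}\right)^{2} = \left(22 + \sqrt{127}\right)^{2}$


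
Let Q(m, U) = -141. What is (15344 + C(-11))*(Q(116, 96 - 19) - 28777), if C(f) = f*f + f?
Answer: -446898772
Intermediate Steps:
C(f) = f + f**2 (C(f) = f**2 + f = f + f**2)
(15344 + C(-11))*(Q(116, 96 - 19) - 28777) = (15344 - 11*(1 - 11))*(-141 - 28777) = (15344 - 11*(-10))*(-28918) = (15344 + 110)*(-28918) = 15454*(-28918) = -446898772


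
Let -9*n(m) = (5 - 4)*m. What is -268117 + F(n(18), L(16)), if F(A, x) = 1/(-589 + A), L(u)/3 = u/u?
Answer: -158457148/591 ≈ -2.6812e+5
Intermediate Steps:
n(m) = -m/9 (n(m) = -(5 - 4)*m/9 = -m/9)
L(u) = 3 (L(u) = 3*(u/u) = 3*1 = 3)
-268117 + F(n(18), L(16)) = -268117 + 1/(-589 - ⅑*18) = -268117 + 1/(-589 - 2) = -268117 + 1/(-591) = -268117 - 1/591 = -158457148/591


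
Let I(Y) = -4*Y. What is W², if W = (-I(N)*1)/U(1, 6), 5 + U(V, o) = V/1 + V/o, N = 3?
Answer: 5184/529 ≈ 9.7996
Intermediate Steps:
U(V, o) = -5 + V + V/o (U(V, o) = -5 + (V/1 + V/o) = -5 + (V*1 + V/o) = -5 + (V + V/o) = -5 + V + V/o)
W = -72/23 (W = (-(-4)*3*1)/(-5 + 1 + 1/6) = (-1*(-12)*1)/(-5 + 1 + 1*(⅙)) = (12*1)/(-5 + 1 + ⅙) = 12/(-23/6) = 12*(-6/23) = -72/23 ≈ -3.1304)
W² = (-72/23)² = 5184/529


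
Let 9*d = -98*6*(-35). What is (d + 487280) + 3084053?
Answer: 10720859/3 ≈ 3.5736e+6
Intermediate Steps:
d = 6860/3 (d = (-98*6*(-35))/9 = (-588*(-35))/9 = (⅑)*20580 = 6860/3 ≈ 2286.7)
(d + 487280) + 3084053 = (6860/3 + 487280) + 3084053 = 1468700/3 + 3084053 = 10720859/3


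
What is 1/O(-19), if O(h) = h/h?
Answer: 1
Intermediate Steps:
O(h) = 1
1/O(-19) = 1/1 = 1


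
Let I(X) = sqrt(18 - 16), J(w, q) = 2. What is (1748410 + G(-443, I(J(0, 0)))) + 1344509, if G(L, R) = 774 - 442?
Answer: 3093251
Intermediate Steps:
I(X) = sqrt(2)
G(L, R) = 332
(1748410 + G(-443, I(J(0, 0)))) + 1344509 = (1748410 + 332) + 1344509 = 1748742 + 1344509 = 3093251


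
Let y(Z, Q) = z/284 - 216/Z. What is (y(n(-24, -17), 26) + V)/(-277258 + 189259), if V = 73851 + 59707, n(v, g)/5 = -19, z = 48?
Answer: -900865186/593553255 ≈ -1.5177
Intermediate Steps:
n(v, g) = -95 (n(v, g) = 5*(-19) = -95)
y(Z, Q) = 12/71 - 216/Z (y(Z, Q) = 48/284 - 216/Z = 48*(1/284) - 216/Z = 12/71 - 216/Z)
V = 133558
(y(n(-24, -17), 26) + V)/(-277258 + 189259) = ((12/71 - 216/(-95)) + 133558)/(-277258 + 189259) = ((12/71 - 216*(-1/95)) + 133558)/(-87999) = ((12/71 + 216/95) + 133558)*(-1/87999) = (16476/6745 + 133558)*(-1/87999) = (900865186/6745)*(-1/87999) = -900865186/593553255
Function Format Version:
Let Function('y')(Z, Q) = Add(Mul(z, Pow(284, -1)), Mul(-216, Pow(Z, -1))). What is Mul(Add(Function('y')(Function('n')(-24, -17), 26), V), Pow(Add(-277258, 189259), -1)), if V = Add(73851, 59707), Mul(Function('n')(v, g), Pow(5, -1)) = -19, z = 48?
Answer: Rational(-900865186, 593553255) ≈ -1.5177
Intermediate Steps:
Function('n')(v, g) = -95 (Function('n')(v, g) = Mul(5, -19) = -95)
Function('y')(Z, Q) = Add(Rational(12, 71), Mul(-216, Pow(Z, -1))) (Function('y')(Z, Q) = Add(Mul(48, Pow(284, -1)), Mul(-216, Pow(Z, -1))) = Add(Mul(48, Rational(1, 284)), Mul(-216, Pow(Z, -1))) = Add(Rational(12, 71), Mul(-216, Pow(Z, -1))))
V = 133558
Mul(Add(Function('y')(Function('n')(-24, -17), 26), V), Pow(Add(-277258, 189259), -1)) = Mul(Add(Add(Rational(12, 71), Mul(-216, Pow(-95, -1))), 133558), Pow(Add(-277258, 189259), -1)) = Mul(Add(Add(Rational(12, 71), Mul(-216, Rational(-1, 95))), 133558), Pow(-87999, -1)) = Mul(Add(Add(Rational(12, 71), Rational(216, 95)), 133558), Rational(-1, 87999)) = Mul(Add(Rational(16476, 6745), 133558), Rational(-1, 87999)) = Mul(Rational(900865186, 6745), Rational(-1, 87999)) = Rational(-900865186, 593553255)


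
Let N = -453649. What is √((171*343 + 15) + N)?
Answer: I*√394981 ≈ 628.48*I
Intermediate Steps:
√((171*343 + 15) + N) = √((171*343 + 15) - 453649) = √((58653 + 15) - 453649) = √(58668 - 453649) = √(-394981) = I*√394981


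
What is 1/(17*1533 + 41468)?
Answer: 1/67529 ≈ 1.4808e-5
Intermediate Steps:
1/(17*1533 + 41468) = 1/(26061 + 41468) = 1/67529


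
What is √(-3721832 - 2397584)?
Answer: 2*I*√1529854 ≈ 2473.7*I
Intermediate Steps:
√(-3721832 - 2397584) = √(-6119416) = 2*I*√1529854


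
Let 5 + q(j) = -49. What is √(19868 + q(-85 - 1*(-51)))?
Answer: √19814 ≈ 140.76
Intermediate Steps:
q(j) = -54 (q(j) = -5 - 49 = -54)
√(19868 + q(-85 - 1*(-51))) = √(19868 - 54) = √19814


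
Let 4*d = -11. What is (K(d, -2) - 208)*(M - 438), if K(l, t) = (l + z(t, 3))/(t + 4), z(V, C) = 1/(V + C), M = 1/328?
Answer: 240060873/2624 ≈ 91487.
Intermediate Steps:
d = -11/4 (d = (¼)*(-11) = -11/4 ≈ -2.7500)
M = 1/328 ≈ 0.0030488
z(V, C) = 1/(C + V)
K(l, t) = (l + 1/(3 + t))/(4 + t) (K(l, t) = (l + 1/(3 + t))/(t + 4) = (l + 1/(3 + t))/(4 + t))
(K(d, -2) - 208)*(M - 438) = ((1 - 11*(3 - 2)/4)/((3 - 2)*(4 - 2)) - 208)*(1/328 - 438) = ((1 - 11/4*1)/(1*2) - 208)*(-143663/328) = (1*(½)*(1 - 11/4) - 208)*(-143663/328) = (1*(½)*(-7/4) - 208)*(-143663/328) = (-7/8 - 208)*(-143663/328) = -1671/8*(-143663/328) = 240060873/2624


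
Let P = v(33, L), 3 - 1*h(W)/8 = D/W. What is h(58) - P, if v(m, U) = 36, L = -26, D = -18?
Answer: -276/29 ≈ -9.5172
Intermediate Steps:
h(W) = 24 + 144/W (h(W) = 24 - (-144)/W = 24 + 144/W)
P = 36
h(58) - P = (24 + 144/58) - 1*36 = (24 + 144*(1/58)) - 36 = (24 + 72/29) - 36 = 768/29 - 36 = -276/29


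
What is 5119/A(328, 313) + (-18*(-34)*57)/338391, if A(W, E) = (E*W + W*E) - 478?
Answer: 328822627/2567385050 ≈ 0.12808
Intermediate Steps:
A(W, E) = -478 + 2*E*W (A(W, E) = (E*W + E*W) - 478 = 2*E*W - 478 = -478 + 2*E*W)
5119/A(328, 313) + (-18*(-34)*57)/338391 = 5119/(-478 + 2*313*328) + (-18*(-34)*57)/338391 = 5119/(-478 + 205328) + (612*57)*(1/338391) = 5119/204850 + 34884*(1/338391) = 5119*(1/204850) + 1292/12533 = 5119/204850 + 1292/12533 = 328822627/2567385050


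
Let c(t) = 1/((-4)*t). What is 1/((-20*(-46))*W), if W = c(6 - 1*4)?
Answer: -1/115 ≈ -0.0086956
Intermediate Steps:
c(t) = -1/(4*t)
W = -1/8 (W = -1/(4*(6 - 1*4)) = -1/(4*(6 - 4)) = -1/4/2 = -1/4*1/2 = -1/8 ≈ -0.12500)
1/((-20*(-46))*W) = 1/(-20*(-46)*(-1/8)) = 1/(920*(-1/8)) = 1/(-115) = -1/115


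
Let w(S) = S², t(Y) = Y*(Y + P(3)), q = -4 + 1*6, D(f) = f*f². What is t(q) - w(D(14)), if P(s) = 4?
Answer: -7529524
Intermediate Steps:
D(f) = f³
q = 2 (q = -4 + 6 = 2)
t(Y) = Y*(4 + Y) (t(Y) = Y*(Y + 4) = Y*(4 + Y))
t(q) - w(D(14)) = 2*(4 + 2) - (14³)² = 2*6 - 1*2744² = 12 - 1*7529536 = 12 - 7529536 = -7529524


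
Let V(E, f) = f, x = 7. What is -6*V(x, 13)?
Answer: -78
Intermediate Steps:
-6*V(x, 13) = -6*13 = -78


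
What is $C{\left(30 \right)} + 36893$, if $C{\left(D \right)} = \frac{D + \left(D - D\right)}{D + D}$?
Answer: $\frac{73787}{2} \approx 36894.0$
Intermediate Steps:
$C{\left(D \right)} = \frac{1}{2}$ ($C{\left(D \right)} = \frac{D + 0}{2 D} = D \frac{1}{2 D} = \frac{1}{2}$)
$C{\left(30 \right)} + 36893 = \frac{1}{2} + 36893 = \frac{73787}{2}$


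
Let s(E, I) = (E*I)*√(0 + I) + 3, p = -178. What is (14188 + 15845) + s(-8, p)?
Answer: 30036 + 1424*I*√178 ≈ 30036.0 + 18999.0*I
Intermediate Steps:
s(E, I) = 3 + E*I^(3/2) (s(E, I) = (E*I)*√I + 3 = E*I^(3/2) + 3 = 3 + E*I^(3/2))
(14188 + 15845) + s(-8, p) = (14188 + 15845) + (3 - (-1424)*I*√178) = 30033 + (3 - (-1424)*I*√178) = 30033 + (3 + 1424*I*√178) = 30036 + 1424*I*√178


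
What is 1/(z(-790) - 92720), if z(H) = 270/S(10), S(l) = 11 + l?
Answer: -7/648950 ≈ -1.0787e-5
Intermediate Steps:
z(H) = 90/7 (z(H) = 270/(11 + 10) = 270/21 = 270*(1/21) = 90/7)
1/(z(-790) - 92720) = 1/(90/7 - 92720) = 1/(-648950/7) = -7/648950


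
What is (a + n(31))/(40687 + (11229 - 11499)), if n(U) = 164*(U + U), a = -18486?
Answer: -8318/40417 ≈ -0.20580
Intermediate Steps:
n(U) = 328*U (n(U) = 164*(2*U) = 328*U)
(a + n(31))/(40687 + (11229 - 11499)) = (-18486 + 328*31)/(40687 + (11229 - 11499)) = (-18486 + 10168)/(40687 - 270) = -8318/40417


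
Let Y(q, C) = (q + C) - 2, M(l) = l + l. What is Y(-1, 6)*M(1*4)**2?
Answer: 192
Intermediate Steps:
M(l) = 2*l
Y(q, C) = -2 + C + q (Y(q, C) = (C + q) - 2 = -2 + C + q)
Y(-1, 6)*M(1*4)**2 = (-2 + 6 - 1)*(2*(1*4))**2 = 3*(2*4)**2 = 3*8**2 = 3*64 = 192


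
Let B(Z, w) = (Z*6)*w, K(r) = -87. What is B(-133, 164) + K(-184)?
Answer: -130959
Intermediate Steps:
B(Z, w) = 6*Z*w (B(Z, w) = (6*Z)*w = 6*Z*w)
B(-133, 164) + K(-184) = 6*(-133)*164 - 87 = -130872 - 87 = -130959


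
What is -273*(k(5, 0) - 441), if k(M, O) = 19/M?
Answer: 596778/5 ≈ 1.1936e+5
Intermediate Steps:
-273*(k(5, 0) - 441) = -273*(19/5 - 441) = -273*(-2186/5) = 596778/5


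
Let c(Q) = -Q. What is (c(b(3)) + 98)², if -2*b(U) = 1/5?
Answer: 962361/100 ≈ 9623.6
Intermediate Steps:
b(U) = -⅒ (b(U) = -½/5 = -½*⅕ = -⅒)
(c(b(3)) + 98)² = (-1*(-⅒) + 98)² = (⅒ + 98)² = (981/10)² = 962361/100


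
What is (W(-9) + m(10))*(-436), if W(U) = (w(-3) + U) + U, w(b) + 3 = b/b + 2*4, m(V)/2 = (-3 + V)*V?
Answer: -55808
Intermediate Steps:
m(V) = 2*V*(-3 + V) (m(V) = 2*((-3 + V)*V) = 2*(V*(-3 + V)) = 2*V*(-3 + V))
w(b) = 6 (w(b) = -3 + (b/b + 2*4) = -3 + (1 + 8) = -3 + 9 = 6)
W(U) = 6 + 2*U (W(U) = (6 + U) + U = 6 + 2*U)
(W(-9) + m(10))*(-436) = ((6 + 2*(-9)) + 2*10*(-3 + 10))*(-436) = ((6 - 18) + 2*10*7)*(-436) = (-12 + 140)*(-436) = 128*(-436) = -55808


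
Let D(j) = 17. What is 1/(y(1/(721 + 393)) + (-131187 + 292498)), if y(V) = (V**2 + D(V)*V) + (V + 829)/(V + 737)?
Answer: 1018881294924/164357922183257177 ≈ 6.1992e-6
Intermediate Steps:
y(V) = V**2 + 17*V + (829 + V)/(737 + V) (y(V) = (V**2 + 17*V) + (V + 829)/(V + 737) = (V**2 + 17*V) + (829 + V)/(737 + V) = V**2 + 17*V + (829 + V)/(737 + V))
1/(y(1/(721 + 393)) + (-131187 + 292498)) = 1/((829 + (1/(721 + 393))**3 + 754*(1/(721 + 393))**2 + 12530/(721 + 393))/(737 + 1/(721 + 393)) + (-131187 + 292498)) = 1/((829 + (1/1114)**3 + 754*(1/1114)**2 + 12530/1114)/(737 + 1/1114) + 161311) = 1/((829 + (1/1114)**3 + 754*(1/1114)**2 + 12530*(1/1114))/(737 + 1/1114) + 161311) = 1/((829 + 1/1382469544 + 754*(1/1240996) + 6265/557)/(821019/1114) + 161311) = 1/(1114*(829 + 1/1382469544 + 377/620498 + 6265/557)/821019 + 161311) = 1/((1114/821019)*(1161617771813/1382469544) + 161311) = 1/(1161617771813/1018881294924 + 161311) = 1/(164357922183257177/1018881294924) = 1018881294924/164357922183257177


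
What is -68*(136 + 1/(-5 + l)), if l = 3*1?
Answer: -9214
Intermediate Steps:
l = 3
-68*(136 + 1/(-5 + l)) = -68*(136 + 1/(-5 + 3)) = -68*(136 + 1/(-2)) = -68*(136 - ½) = -68*271/2 = -9214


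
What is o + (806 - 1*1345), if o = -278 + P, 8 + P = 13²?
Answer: -656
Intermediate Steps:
P = 161 (P = -8 + 13² = -8 + 169 = 161)
o = -117 (o = -278 + 161 = -117)
o + (806 - 1*1345) = -117 + (806 - 1*1345) = -117 + (806 - 1345) = -117 - 539 = -656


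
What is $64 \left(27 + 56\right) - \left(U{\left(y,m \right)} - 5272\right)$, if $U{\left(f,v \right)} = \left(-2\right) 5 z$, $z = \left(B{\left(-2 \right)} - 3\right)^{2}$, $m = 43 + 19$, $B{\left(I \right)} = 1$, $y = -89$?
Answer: $10624$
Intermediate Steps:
$m = 62$
$z = 4$ ($z = \left(1 - 3\right)^{2} = \left(-2\right)^{2} = 4$)
$U{\left(f,v \right)} = -40$ ($U{\left(f,v \right)} = \left(-2\right) 5 \cdot 4 = \left(-10\right) 4 = -40$)
$64 \left(27 + 56\right) - \left(U{\left(y,m \right)} - 5272\right) = 64 \left(27 + 56\right) - \left(-40 - 5272\right) = 64 \cdot 83 - \left(-40 - 5272\right) = 5312 - -5312 = 5312 + 5312 = 10624$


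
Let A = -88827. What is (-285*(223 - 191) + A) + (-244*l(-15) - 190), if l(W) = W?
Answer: -94477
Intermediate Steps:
(-285*(223 - 191) + A) + (-244*l(-15) - 190) = (-285*(223 - 191) - 88827) + (-244*(-15) - 190) = (-285*32 - 88827) + (3660 - 190) = (-9120 - 88827) + 3470 = -97947 + 3470 = -94477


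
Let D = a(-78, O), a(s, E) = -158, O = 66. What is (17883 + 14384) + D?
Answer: 32109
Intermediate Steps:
D = -158
(17883 + 14384) + D = (17883 + 14384) - 158 = 32267 - 158 = 32109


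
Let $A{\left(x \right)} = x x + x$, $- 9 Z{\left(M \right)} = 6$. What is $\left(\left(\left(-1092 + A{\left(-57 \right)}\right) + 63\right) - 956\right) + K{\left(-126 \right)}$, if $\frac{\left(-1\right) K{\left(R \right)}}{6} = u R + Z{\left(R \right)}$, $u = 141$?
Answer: $107807$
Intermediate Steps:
$Z{\left(M \right)} = - \frac{2}{3}$ ($Z{\left(M \right)} = \left(- \frac{1}{9}\right) 6 = - \frac{2}{3}$)
$A{\left(x \right)} = x + x^{2}$ ($A{\left(x \right)} = x^{2} + x = x + x^{2}$)
$K{\left(R \right)} = 4 - 846 R$ ($K{\left(R \right)} = - 6 \left(141 R - \frac{2}{3}\right) = - 6 \left(- \frac{2}{3} + 141 R\right) = 4 - 846 R$)
$\left(\left(\left(-1092 + A{\left(-57 \right)}\right) + 63\right) - 956\right) + K{\left(-126 \right)} = \left(\left(\left(-1092 - 57 \left(1 - 57\right)\right) + 63\right) - 956\right) + \left(4 - -106596\right) = \left(\left(\left(-1092 - -3192\right) + 63\right) - 956\right) + \left(4 + 106596\right) = \left(\left(\left(-1092 + 3192\right) + 63\right) - 956\right) + 106600 = \left(\left(2100 + 63\right) - 956\right) + 106600 = \left(2163 - 956\right) + 106600 = 1207 + 106600 = 107807$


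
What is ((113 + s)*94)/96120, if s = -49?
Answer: 752/12015 ≈ 0.062588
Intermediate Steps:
((113 + s)*94)/96120 = ((113 - 49)*94)/96120 = (64*94)*(1/96120) = 6016*(1/96120) = 752/12015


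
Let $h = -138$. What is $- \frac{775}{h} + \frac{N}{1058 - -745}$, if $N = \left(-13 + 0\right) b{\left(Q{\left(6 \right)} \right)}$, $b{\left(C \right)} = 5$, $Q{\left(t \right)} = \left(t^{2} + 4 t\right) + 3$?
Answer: $\frac{462785}{82938} \approx 5.5799$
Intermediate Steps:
$Q{\left(t \right)} = 3 + t^{2} + 4 t$
$N = -65$ ($N = \left(-13 + 0\right) 5 = \left(-13\right) 5 = -65$)
$- \frac{775}{h} + \frac{N}{1058 - -745} = - \frac{775}{-138} - \frac{65}{1058 - -745} = \left(-775\right) \left(- \frac{1}{138}\right) - \frac{65}{1058 + 745} = \frac{775}{138} - \frac{65}{1803} = \frac{462785}{82938}$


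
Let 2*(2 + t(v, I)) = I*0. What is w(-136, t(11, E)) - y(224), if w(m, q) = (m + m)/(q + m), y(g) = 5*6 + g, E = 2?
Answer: -17390/69 ≈ -252.03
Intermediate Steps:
y(g) = 30 + g
t(v, I) = -2 (t(v, I) = -2 + (I*0)/2 = -2 + (½)*0 = -2 + 0 = -2)
w(m, q) = 2*m/(m + q) (w(m, q) = (2*m)/(m + q) = 2*m/(m + q))
w(-136, t(11, E)) - y(224) = 2*(-136)/(-136 - 2) - (30 + 224) = 2*(-136)/(-138) - 1*254 = 2*(-136)*(-1/138) - 254 = 136/69 - 254 = -17390/69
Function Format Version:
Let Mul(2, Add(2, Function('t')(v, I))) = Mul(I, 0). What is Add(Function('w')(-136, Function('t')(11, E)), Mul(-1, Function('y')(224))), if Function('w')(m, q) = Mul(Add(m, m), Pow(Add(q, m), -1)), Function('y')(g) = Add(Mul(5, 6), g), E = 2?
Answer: Rational(-17390, 69) ≈ -252.03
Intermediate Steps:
Function('y')(g) = Add(30, g)
Function('t')(v, I) = -2 (Function('t')(v, I) = Add(-2, Mul(Rational(1, 2), Mul(I, 0))) = Add(-2, Mul(Rational(1, 2), 0)) = Add(-2, 0) = -2)
Function('w')(m, q) = Mul(2, m, Pow(Add(m, q), -1)) (Function('w')(m, q) = Mul(Mul(2, m), Pow(Add(m, q), -1)) = Mul(2, m, Pow(Add(m, q), -1)))
Add(Function('w')(-136, Function('t')(11, E)), Mul(-1, Function('y')(224))) = Add(Mul(2, -136, Pow(Add(-136, -2), -1)), Mul(-1, Add(30, 224))) = Add(Mul(2, -136, Pow(-138, -1)), Mul(-1, 254)) = Add(Mul(2, -136, Rational(-1, 138)), -254) = Add(Rational(136, 69), -254) = Rational(-17390, 69)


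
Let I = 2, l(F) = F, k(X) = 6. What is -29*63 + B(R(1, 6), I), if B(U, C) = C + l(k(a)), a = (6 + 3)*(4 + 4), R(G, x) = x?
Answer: -1819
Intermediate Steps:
a = 72 (a = 9*8 = 72)
B(U, C) = 6 + C (B(U, C) = C + 6 = 6 + C)
-29*63 + B(R(1, 6), I) = -29*63 + (6 + 2) = -1827 + 8 = -1819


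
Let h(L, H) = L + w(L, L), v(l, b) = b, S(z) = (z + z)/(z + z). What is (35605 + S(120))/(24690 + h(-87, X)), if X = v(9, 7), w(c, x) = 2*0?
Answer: 35606/24603 ≈ 1.4472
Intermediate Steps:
S(z) = 1 (S(z) = (2*z)/((2*z)) = (2*z)*(1/(2*z)) = 1)
w(c, x) = 0
X = 7
h(L, H) = L (h(L, H) = L + 0 = L)
(35605 + S(120))/(24690 + h(-87, X)) = (35605 + 1)/(24690 - 87) = 35606/24603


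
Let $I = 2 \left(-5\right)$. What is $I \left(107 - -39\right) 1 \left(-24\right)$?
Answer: $35040$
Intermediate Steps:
$I = -10$
$I \left(107 - -39\right) 1 \left(-24\right) = - 10 \left(107 - -39\right) 1 \left(-24\right) = - 10 \left(107 + 39\right) \left(-24\right) = \left(-10\right) 146 \left(-24\right) = \left(-1460\right) \left(-24\right) = 35040$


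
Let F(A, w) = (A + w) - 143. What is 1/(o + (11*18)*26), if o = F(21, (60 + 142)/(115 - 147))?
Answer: 16/80315 ≈ 0.00019922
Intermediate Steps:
F(A, w) = -143 + A + w
o = -2053/16 (o = -143 + 21 + (60 + 142)/(115 - 147) = -143 + 21 + 202/(-32) = -143 + 21 + 202*(-1/32) = -143 + 21 - 101/16 = -2053/16 ≈ -128.31)
1/(o + (11*18)*26) = 1/(-2053/16 + (11*18)*26) = 1/(-2053/16 + 198*26) = 1/(-2053/16 + 5148) = 1/(80315/16) = 16/80315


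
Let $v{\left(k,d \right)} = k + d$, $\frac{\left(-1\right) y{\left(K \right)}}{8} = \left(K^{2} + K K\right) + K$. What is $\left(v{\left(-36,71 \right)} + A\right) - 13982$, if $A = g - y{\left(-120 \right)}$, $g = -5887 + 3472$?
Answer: $213078$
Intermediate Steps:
$y{\left(K \right)} = - 16 K^{2} - 8 K$ ($y{\left(K \right)} = - 8 \left(\left(K^{2} + K K\right) + K\right) = - 8 \left(\left(K^{2} + K^{2}\right) + K\right) = - 8 \left(2 K^{2} + K\right) = - 8 \left(K + 2 K^{2}\right) = - 16 K^{2} - 8 K$)
$g = -2415$
$A = 227025$ ($A = -2415 - \left(-8\right) \left(-120\right) \left(1 + 2 \left(-120\right)\right) = -2415 - \left(-8\right) \left(-120\right) \left(1 - 240\right) = -2415 - \left(-8\right) \left(-120\right) \left(-239\right) = -2415 - -229440 = -2415 + 229440 = 227025$)
$v{\left(k,d \right)} = d + k$
$\left(v{\left(-36,71 \right)} + A\right) - 13982 = \left(\left(71 - 36\right) + 227025\right) - 13982 = \left(35 + 227025\right) - 13982 = 227060 - 13982 = 213078$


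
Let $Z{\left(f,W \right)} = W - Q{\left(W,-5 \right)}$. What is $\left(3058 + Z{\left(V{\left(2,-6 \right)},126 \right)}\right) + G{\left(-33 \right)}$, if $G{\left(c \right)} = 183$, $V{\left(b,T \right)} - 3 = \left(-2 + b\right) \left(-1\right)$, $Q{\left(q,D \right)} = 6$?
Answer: $3361$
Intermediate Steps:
$V{\left(b,T \right)} = 5 - b$ ($V{\left(b,T \right)} = 3 + \left(-2 + b\right) \left(-1\right) = 3 - \left(-2 + b\right) = 5 - b$)
$Z{\left(f,W \right)} = -6 + W$ ($Z{\left(f,W \right)} = W - 6 = -6 + W$)
$\left(3058 + Z{\left(V{\left(2,-6 \right)},126 \right)}\right) + G{\left(-33 \right)} = \left(3058 + \left(-6 + 126\right)\right) + 183 = \left(3058 + 120\right) + 183 = 3178 + 183 = 3361$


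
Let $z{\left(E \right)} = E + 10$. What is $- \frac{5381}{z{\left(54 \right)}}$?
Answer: $- \frac{5381}{64} \approx -84.078$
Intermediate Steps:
$z{\left(E \right)} = 10 + E$
$- \frac{5381}{z{\left(54 \right)}} = - \frac{5381}{10 + 54} = - \frac{5381}{64}$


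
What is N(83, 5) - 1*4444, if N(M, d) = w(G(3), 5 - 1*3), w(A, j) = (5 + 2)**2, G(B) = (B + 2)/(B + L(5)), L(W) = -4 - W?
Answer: -4395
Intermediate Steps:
G(B) = (2 + B)/(-9 + B) (G(B) = (B + 2)/(B + (-4 - 1*5)) = (2 + B)/(B + (-4 - 5)) = (2 + B)/(B - 9) = (2 + B)/(-9 + B))
w(A, j) = 49 (w(A, j) = 7**2 = 49)
N(M, d) = 49
N(83, 5) - 1*4444 = 49 - 1*4444 = 49 - 4444 = -4395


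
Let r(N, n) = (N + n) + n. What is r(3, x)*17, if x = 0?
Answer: 51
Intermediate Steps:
r(N, n) = N + 2*n
r(3, x)*17 = (3 + 2*0)*17 = (3 + 0)*17 = 3*17 = 51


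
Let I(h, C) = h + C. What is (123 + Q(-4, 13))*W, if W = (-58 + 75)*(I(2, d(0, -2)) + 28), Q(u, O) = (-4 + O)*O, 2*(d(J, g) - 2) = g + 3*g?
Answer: 114240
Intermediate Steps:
d(J, g) = 2 + 2*g (d(J, g) = 2 + (g + 3*g)/2 = 2 + (4*g)/2 = 2 + 2*g)
I(h, C) = C + h
Q(u, O) = O*(-4 + O)
W = 476 (W = (-58 + 75)*(((2 + 2*(-2)) + 2) + 28) = 17*(((2 - 4) + 2) + 28) = 17*((-2 + 2) + 28) = 17*(0 + 28) = 17*28 = 476)
(123 + Q(-4, 13))*W = (123 + 13*(-4 + 13))*476 = (123 + 13*9)*476 = (123 + 117)*476 = 240*476 = 114240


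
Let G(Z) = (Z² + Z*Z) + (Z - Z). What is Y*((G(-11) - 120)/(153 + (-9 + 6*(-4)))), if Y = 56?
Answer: 854/15 ≈ 56.933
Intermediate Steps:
G(Z) = 2*Z² (G(Z) = (Z² + Z²) + 0 = 2*Z² + 0 = 2*Z²)
Y*((G(-11) - 120)/(153 + (-9 + 6*(-4)))) = 56*((2*(-11)² - 120)/(153 + (-9 + 6*(-4)))) = 56*((2*121 - 120)/(153 + (-9 - 24))) = 56*((242 - 120)/(153 - 33)) = 56*(122/120) = 56*(122*(1/120)) = 56*(61/60) = 854/15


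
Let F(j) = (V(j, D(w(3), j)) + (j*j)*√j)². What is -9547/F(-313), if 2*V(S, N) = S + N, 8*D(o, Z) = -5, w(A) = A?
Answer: -2444032/(2509 - 1567504*I*√313)² ≈ 3.1779e-9 - 5.7504e-13*I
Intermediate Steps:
D(o, Z) = -5/8 (D(o, Z) = (⅛)*(-5) = -5/8)
V(S, N) = N/2 + S/2 (V(S, N) = (S + N)/2 = (N + S)/2 = N/2 + S/2)
F(j) = (-5/16 + j^(5/2) + j/2)² (F(j) = (((½)*(-5/8) + j/2) + (j*j)*√j)² = ((-5/16 + j/2) + j²*√j)² = ((-5/16 + j/2) + j^(5/2))² = (-5/16 + j^(5/2) + j/2)²)
-9547/F(-313) = -9547*256/(-5 + 8*(-313) + 16*(-313)^(5/2))² = -9547*256/(-5 - 2504 + 16*(97969*I*√313))² = -9547*256/(-5 - 2504 + 1567504*I*√313)² = -9547*256/(-2509 + 1567504*I*√313)² = -2444032/(-2509 + 1567504*I*√313)²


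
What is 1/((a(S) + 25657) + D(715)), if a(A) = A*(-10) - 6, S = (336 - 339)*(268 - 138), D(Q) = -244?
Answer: 1/29307 ≈ 3.4122e-5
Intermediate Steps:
S = -390 (S = -3*130 = -390)
a(A) = -6 - 10*A (a(A) = -10*A - 6 = -6 - 10*A)
1/((a(S) + 25657) + D(715)) = 1/(((-6 - 10*(-390)) + 25657) - 244) = 1/(((-6 + 3900) + 25657) - 244) = 1/((3894 + 25657) - 244) = 1/(29551 - 244) = 1/29307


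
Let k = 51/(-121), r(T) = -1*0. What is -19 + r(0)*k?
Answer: -19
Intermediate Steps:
r(T) = 0
k = -51/121 (k = 51*(-1/121) = -51/121 ≈ -0.42149)
-19 + r(0)*k = -19 + 0*(-51/121) = -19 + 0 = -19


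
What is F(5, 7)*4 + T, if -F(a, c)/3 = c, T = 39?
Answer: -45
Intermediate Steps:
F(a, c) = -3*c
F(5, 7)*4 + T = -3*7*4 + 39 = -21*4 + 39 = -84 + 39 = -45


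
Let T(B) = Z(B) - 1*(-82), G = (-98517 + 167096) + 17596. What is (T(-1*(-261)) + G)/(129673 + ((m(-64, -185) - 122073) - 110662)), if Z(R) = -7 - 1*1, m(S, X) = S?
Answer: -86249/103126 ≈ -0.83635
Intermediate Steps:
Z(R) = -8 (Z(R) = -7 - 1 = -8)
G = 86175 (G = 68579 + 17596 = 86175)
T(B) = 74 (T(B) = -8 - 1*(-82) = -8 + 82 = 74)
(T(-1*(-261)) + G)/(129673 + ((m(-64, -185) - 122073) - 110662)) = (74 + 86175)/(129673 + ((-64 - 122073) - 110662)) = 86249/(129673 + (-122137 - 110662)) = 86249/(129673 - 232799) = 86249/(-103126) = 86249*(-1/103126) = -86249/103126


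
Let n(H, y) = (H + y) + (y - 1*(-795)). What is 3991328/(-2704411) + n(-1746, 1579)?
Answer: 350861397/159083 ≈ 2205.5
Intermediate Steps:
n(H, y) = 795 + H + 2*y (n(H, y) = (H + y) + (y + 795) = (H + y) + (795 + y) = 795 + H + 2*y)
3991328/(-2704411) + n(-1746, 1579) = 3991328/(-2704411) + (795 - 1746 + 2*1579) = 3991328*(-1/2704411) + (795 - 1746 + 3158) = -234784/159083 + 2207 = 350861397/159083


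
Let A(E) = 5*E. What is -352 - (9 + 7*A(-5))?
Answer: -186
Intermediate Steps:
-352 - (9 + 7*A(-5)) = -352 - (9 + 7*(5*(-5))) = -352 - (9 + 7*(-25)) = -352 - (9 - 175) = -352 - 1*(-166) = -352 + 166 = -186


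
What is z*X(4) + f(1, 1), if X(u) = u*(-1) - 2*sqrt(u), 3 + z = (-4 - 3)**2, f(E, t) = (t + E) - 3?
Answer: -369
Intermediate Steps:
f(E, t) = -3 + E + t (f(E, t) = (E + t) - 3 = -3 + E + t)
z = 46 (z = -3 + (-4 - 3)**2 = -3 + (-7)**2 = -3 + 49 = 46)
X(u) = -u - 2*sqrt(u)
z*X(4) + f(1, 1) = 46*(-1*4 - 2*sqrt(4)) + (-3 + 1 + 1) = 46*(-4 - 2*2) - 1 = 46*(-4 - 4) - 1 = 46*(-8) - 1 = -368 - 1 = -369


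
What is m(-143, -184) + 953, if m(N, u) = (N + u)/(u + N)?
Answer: 954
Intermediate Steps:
m(N, u) = 1 (m(N, u) = (N + u)/(N + u) = 1)
m(-143, -184) + 953 = 1 + 953 = 954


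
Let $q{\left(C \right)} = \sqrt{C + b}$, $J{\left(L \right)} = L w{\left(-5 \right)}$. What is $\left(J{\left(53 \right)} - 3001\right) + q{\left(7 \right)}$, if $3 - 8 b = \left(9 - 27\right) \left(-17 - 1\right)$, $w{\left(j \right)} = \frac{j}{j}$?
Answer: $-2948 + \frac{i \sqrt{530}}{4} \approx -2948.0 + 5.7554 i$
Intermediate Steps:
$w{\left(j \right)} = 1$
$b = - \frac{321}{8}$ ($b = \frac{3}{8} - \frac{\left(9 - 27\right) \left(-17 - 1\right)}{8} = \frac{3}{8} - \frac{\left(-18\right) \left(-18\right)}{8} = \frac{3}{8} - \frac{81}{2} = - \frac{321}{8} \approx -40.125$)
$J{\left(L \right)} = L$ ($J{\left(L \right)} = L 1 = L$)
$q{\left(C \right)} = \sqrt{- \frac{321}{8} + C}$ ($q{\left(C \right)} = \sqrt{C - \frac{321}{8}} = \sqrt{- \frac{321}{8} + C}$)
$\left(J{\left(53 \right)} - 3001\right) + q{\left(7 \right)} = \left(53 - 3001\right) + \frac{\sqrt{-642 + 16 \cdot 7}}{4} = -2948 + \frac{\sqrt{-642 + 112}}{4} = -2948 + \frac{\sqrt{-530}}{4} = -2948 + \frac{i \sqrt{530}}{4}$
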